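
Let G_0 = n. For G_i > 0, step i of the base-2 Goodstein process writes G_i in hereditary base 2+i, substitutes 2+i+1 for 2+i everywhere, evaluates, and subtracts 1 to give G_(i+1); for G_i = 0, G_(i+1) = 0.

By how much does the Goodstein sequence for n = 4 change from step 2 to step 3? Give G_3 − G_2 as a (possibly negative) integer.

G_0=4  [base 2] 2^2  →[2↦3]→  3^3 = 27  −1 ⇒ G_1=26
G_1=26  [base 3] 2·3^2 + 2·3 + 2  →[3↦4]→  2·4^2 + 2·4 + 2 = 42  −1 ⇒ G_2=41
G_2=41  [base 4] 2·4^2 + 2·4 + 1  →[4↦5]→  2·5^2 + 2·5 + 1 = 61  −1 ⇒ G_3=60

19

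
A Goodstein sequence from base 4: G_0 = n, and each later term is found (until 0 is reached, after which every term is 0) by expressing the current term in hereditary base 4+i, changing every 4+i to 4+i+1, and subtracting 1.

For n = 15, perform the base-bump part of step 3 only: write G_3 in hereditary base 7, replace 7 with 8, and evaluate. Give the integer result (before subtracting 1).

24

(0) 15|_4 = 3·4 + 3 ↦ 3·5 + 3|_5 = 18 ⇒ 17
(1) 17|_5 = 3·5 + 2 ↦ 3·6 + 2|_6 = 20 ⇒ 19
(2) 19|_6 = 3·6 + 1 ↦ 3·7 + 1|_7 = 22 ⇒ 21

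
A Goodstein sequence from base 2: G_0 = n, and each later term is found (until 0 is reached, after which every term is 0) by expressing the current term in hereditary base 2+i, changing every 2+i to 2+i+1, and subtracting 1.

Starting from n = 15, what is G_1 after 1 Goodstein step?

111

i=0: 15 = 2^(2 + 1) + 2^2 + 2 + 1 (b=2); 2→3: 3^(3 + 1) + 3^3 + 3 + 1 = 112; 112−1 = 111
i=1: 111 = 3^(3 + 1) + 3^3 + 3 (b=3); 3→4: 4^(4 + 1) + 4^4 + 4 = 1284; 1284−1 = 1283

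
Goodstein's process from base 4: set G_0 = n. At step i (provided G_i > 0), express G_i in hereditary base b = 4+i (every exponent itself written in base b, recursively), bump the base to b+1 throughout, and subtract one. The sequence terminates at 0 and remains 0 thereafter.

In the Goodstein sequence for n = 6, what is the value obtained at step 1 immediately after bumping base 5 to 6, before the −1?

step 0: 6 = 4 + 2; sub 5 for 4: 5 + 2; = 7; G_1 = 7−1 = 6
step 1: 6 = 5 + 1; sub 6 for 5: 6 + 1; = 7; G_2 = 7−1 = 6

7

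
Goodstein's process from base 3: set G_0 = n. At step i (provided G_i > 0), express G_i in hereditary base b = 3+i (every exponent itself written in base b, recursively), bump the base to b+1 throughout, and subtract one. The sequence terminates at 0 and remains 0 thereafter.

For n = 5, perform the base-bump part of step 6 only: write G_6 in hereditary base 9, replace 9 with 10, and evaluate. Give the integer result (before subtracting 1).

G_0=5  [base 3] 3 + 2  →[3↦4]→  4 + 2 = 6  −1 ⇒ G_1=5
G_1=5  [base 4] 4 + 1  →[4↦5]→  5 + 1 = 6  −1 ⇒ G_2=5
G_2=5  [base 5] 5  →[5↦6]→  6 = 6  −1 ⇒ G_3=5
G_3=5  [base 6] 5  →[6↦7]→  5 = 5  −1 ⇒ G_4=4
G_4=4  [base 7] 4  →[7↦8]→  4 = 4  −1 ⇒ G_5=3
G_5=3  [base 8] 3  →[8↦9]→  3 = 3  −1 ⇒ G_6=2
G_6=2  [base 9] 2  →[9↦10]→  2 = 2  −1 ⇒ G_7=1

2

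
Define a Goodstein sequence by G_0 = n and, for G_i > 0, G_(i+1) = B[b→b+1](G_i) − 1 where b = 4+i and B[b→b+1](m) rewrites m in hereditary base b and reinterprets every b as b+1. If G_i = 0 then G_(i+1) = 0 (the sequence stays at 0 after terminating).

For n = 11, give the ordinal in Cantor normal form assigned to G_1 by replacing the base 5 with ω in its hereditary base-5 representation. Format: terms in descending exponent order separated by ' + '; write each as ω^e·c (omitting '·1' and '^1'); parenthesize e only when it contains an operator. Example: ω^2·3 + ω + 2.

i=0: 11 = 2·4 + 3 (b=4); 4→5: 2·5 + 3 = 13; 13−1 = 12
i=1: 12 = 2·5 + 2 (b=5); 5→6: 2·6 + 2 = 14; 14−1 = 13

ω·2 + 2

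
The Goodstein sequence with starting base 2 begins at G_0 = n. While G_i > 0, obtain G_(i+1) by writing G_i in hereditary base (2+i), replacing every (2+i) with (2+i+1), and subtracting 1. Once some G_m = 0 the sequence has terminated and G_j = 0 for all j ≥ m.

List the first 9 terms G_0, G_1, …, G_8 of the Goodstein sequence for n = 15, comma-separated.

G_0=15  [base 2] 2^(2 + 1) + 2^2 + 2 + 1  →[2↦3]→  3^(3 + 1) + 3^3 + 3 + 1 = 112  −1 ⇒ G_1=111
G_1=111  [base 3] 3^(3 + 1) + 3^3 + 3  →[3↦4]→  4^(4 + 1) + 4^4 + 4 = 1284  −1 ⇒ G_2=1283
G_2=1283  [base 4] 4^(4 + 1) + 4^4 + 3  →[4↦5]→  5^(5 + 1) + 5^5 + 3 = 18753  −1 ⇒ G_3=18752
G_3=18752  [base 5] 5^(5 + 1) + 5^5 + 2  →[5↦6]→  6^(6 + 1) + 6^6 + 2 = 326594  −1 ⇒ G_4=326593
G_4=326593  [base 6] 6^(6 + 1) + 6^6 + 1  →[6↦7]→  7^(7 + 1) + 7^7 + 1 = 6588345  −1 ⇒ G_5=6588344
G_5=6588344  [base 7] 7^(7 + 1) + 7^7  →[7↦8]→  8^(8 + 1) + 8^8 = 150994944  −1 ⇒ G_6=150994943
G_6=150994943  [base 8] 8^(8 + 1) + 7·8^7 + 7·8^6 + 7·8^5 + 7·8^4 + 7·8^3 + 7·8^2 + 7·8 + 7  →[8↦9]→  9^(9 + 1) + 7·9^7 + 7·9^6 + 7·9^5 + 7·9^4 + 7·9^3 + 7·9^2 + 7·9 + 7 = 3524450281  −1 ⇒ G_7=3524450280
G_7=3524450280  [base 9] 9^(9 + 1) + 7·9^7 + 7·9^6 + 7·9^5 + 7·9^4 + 7·9^3 + 7·9^2 + 7·9 + 6  →[9↦10]→  10^(10 + 1) + 7·10^7 + 7·10^6 + 7·10^5 + 7·10^4 + 7·10^3 + 7·10^2 + 7·10 + 6 = 100077777776  −1 ⇒ G_8=100077777775

15, 111, 1283, 18752, 326593, 6588344, 150994943, 3524450280, 100077777775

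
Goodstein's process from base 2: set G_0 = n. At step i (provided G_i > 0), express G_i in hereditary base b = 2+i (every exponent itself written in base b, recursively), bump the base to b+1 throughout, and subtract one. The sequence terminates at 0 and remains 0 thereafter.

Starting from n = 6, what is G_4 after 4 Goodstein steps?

[0] 6 ≡ 2^2 + 2 (base 2). Lift 3: 30. −1: 29.
[1] 29 ≡ 3^3 + 2 (base 3). Lift 4: 258. −1: 257.
[2] 257 ≡ 4^4 + 1 (base 4). Lift 5: 3126. −1: 3125.
[3] 3125 ≡ 5^5 (base 5). Lift 6: 46656. −1: 46655.
[4] 46655 ≡ 5·6^5 + 5·6^4 + 5·6^3 + 5·6^2 + 5·6 + 5 (base 6). Lift 7: 98040. −1: 98039.

46655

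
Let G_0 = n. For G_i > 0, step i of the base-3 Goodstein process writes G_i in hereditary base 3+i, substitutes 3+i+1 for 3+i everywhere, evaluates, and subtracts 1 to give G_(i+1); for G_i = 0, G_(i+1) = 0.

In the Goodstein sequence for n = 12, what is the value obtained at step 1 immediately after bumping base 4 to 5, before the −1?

G_0=12  [base 3] 3^2 + 3  →[3↦4]→  4^2 + 4 = 20  −1 ⇒ G_1=19
G_1=19  [base 4] 4^2 + 3  →[4↦5]→  5^2 + 3 = 28  −1 ⇒ G_2=27

28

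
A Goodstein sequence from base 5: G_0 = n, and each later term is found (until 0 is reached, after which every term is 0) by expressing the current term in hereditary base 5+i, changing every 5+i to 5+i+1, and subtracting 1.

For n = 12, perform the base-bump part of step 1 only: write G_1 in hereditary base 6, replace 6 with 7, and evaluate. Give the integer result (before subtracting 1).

15

12 —HB5→ 2·5 + 2 —bump→ 2·6 + 2 = 14 —(−1)→ 13
13 —HB6→ 2·6 + 1 —bump→ 2·7 + 1 = 15 —(−1)→ 14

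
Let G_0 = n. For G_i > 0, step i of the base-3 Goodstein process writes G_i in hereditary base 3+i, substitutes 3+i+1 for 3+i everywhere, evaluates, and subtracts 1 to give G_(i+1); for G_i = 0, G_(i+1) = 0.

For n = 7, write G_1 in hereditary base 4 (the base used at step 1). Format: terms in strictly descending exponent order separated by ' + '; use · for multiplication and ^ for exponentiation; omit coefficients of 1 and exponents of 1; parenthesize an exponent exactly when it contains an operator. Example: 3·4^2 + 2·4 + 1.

(0) 7|_3 = 2·3 + 1 ↦ 2·4 + 1|_4 = 9 ⇒ 8
(1) 8|_4 = 2·4 ↦ 2·5|_5 = 10 ⇒ 9

2·4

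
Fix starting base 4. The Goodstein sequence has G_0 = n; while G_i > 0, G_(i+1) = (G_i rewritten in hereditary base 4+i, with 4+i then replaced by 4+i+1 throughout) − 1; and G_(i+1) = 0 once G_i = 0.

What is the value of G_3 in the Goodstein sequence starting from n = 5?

(0) 5|_4 = 4 + 1 ↦ 5 + 1|_5 = 6 ⇒ 5
(1) 5|_5 = 5 ↦ 6|_6 = 6 ⇒ 5
(2) 5|_6 = 5 ↦ 5|_7 = 5 ⇒ 4
(3) 4|_7 = 4 ↦ 4|_8 = 4 ⇒ 3

4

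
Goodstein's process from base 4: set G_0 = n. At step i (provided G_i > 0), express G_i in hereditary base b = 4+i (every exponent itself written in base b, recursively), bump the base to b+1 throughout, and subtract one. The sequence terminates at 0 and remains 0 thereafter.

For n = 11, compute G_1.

step 0: 11 = 2·4 + 3; sub 5 for 4: 2·5 + 3; = 13; G_1 = 13−1 = 12
step 1: 12 = 2·5 + 2; sub 6 for 5: 2·6 + 2; = 14; G_2 = 14−1 = 13

12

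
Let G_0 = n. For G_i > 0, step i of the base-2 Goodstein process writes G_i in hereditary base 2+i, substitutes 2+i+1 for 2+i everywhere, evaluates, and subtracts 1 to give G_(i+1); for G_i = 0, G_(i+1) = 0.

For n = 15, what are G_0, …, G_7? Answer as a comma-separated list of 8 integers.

15, 111, 1283, 18752, 326593, 6588344, 150994943, 3524450280

[0] 15 ≡ 2^(2 + 1) + 2^2 + 2 + 1 (base 2). Lift 3: 112. −1: 111.
[1] 111 ≡ 3^(3 + 1) + 3^3 + 3 (base 3). Lift 4: 1284. −1: 1283.
[2] 1283 ≡ 4^(4 + 1) + 4^4 + 3 (base 4). Lift 5: 18753. −1: 18752.
[3] 18752 ≡ 5^(5 + 1) + 5^5 + 2 (base 5). Lift 6: 326594. −1: 326593.
[4] 326593 ≡ 6^(6 + 1) + 6^6 + 1 (base 6). Lift 7: 6588345. −1: 6588344.
[5] 6588344 ≡ 7^(7 + 1) + 7^7 (base 7). Lift 8: 150994944. −1: 150994943.
[6] 150994943 ≡ 8^(8 + 1) + 7·8^7 + 7·8^6 + 7·8^5 + 7·8^4 + 7·8^3 + 7·8^2 + 7·8 + 7 (base 8). Lift 9: 3524450281. −1: 3524450280.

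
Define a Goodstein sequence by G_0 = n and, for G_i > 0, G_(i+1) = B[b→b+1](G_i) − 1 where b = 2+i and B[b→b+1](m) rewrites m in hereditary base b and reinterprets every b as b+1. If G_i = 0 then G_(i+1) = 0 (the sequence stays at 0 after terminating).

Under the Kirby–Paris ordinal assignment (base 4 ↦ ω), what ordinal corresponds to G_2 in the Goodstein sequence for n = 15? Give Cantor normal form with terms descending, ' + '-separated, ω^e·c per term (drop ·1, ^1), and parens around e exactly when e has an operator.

i=0: 15 = 2^(2 + 1) + 2^2 + 2 + 1 (b=2); 2→3: 3^(3 + 1) + 3^3 + 3 + 1 = 112; 112−1 = 111
i=1: 111 = 3^(3 + 1) + 3^3 + 3 (b=3); 3→4: 4^(4 + 1) + 4^4 + 4 = 1284; 1284−1 = 1283
i=2: 1283 = 4^(4 + 1) + 4^4 + 3 (b=4); 4→5: 5^(5 + 1) + 5^5 + 3 = 18753; 18753−1 = 18752

ω^(ω + 1) + ω^ω + 3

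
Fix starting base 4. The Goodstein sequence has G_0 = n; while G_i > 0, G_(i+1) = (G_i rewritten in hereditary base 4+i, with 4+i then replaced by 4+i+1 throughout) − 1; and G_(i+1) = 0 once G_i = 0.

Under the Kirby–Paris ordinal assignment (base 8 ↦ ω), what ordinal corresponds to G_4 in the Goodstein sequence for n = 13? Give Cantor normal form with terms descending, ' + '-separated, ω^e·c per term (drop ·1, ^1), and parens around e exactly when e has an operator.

ω·2 + 3

G_0=13  [base 4] 3·4 + 1  →[4↦5]→  3·5 + 1 = 16  −1 ⇒ G_1=15
G_1=15  [base 5] 3·5  →[5↦6]→  3·6 = 18  −1 ⇒ G_2=17
G_2=17  [base 6] 2·6 + 5  →[6↦7]→  2·7 + 5 = 19  −1 ⇒ G_3=18
G_3=18  [base 7] 2·7 + 4  →[7↦8]→  2·8 + 4 = 20  −1 ⇒ G_4=19
G_4=19  [base 8] 2·8 + 3  →[8↦9]→  2·9 + 3 = 21  −1 ⇒ G_5=20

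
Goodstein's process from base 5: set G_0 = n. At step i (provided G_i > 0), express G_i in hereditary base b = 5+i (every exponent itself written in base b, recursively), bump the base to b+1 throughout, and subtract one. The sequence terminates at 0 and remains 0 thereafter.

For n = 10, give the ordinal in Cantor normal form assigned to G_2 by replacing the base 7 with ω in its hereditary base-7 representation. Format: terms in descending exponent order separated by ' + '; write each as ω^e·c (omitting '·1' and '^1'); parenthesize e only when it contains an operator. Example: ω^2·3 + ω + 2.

step 0: 10 = 2·5; sub 6 for 5: 2·6; = 12; G_1 = 12−1 = 11
step 1: 11 = 6 + 5; sub 7 for 6: 7 + 5; = 12; G_2 = 12−1 = 11
step 2: 11 = 7 + 4; sub 8 for 7: 8 + 4; = 12; G_3 = 12−1 = 11

ω + 4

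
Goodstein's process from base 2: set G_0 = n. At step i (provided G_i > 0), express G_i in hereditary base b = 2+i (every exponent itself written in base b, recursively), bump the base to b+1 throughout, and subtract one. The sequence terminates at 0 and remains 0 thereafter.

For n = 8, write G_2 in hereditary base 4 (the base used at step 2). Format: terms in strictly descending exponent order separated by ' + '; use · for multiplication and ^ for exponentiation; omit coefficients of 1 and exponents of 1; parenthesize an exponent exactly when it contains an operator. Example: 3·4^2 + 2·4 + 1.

G_0 = 8. HB_2(8) = 2^(2 + 1). Bump = 81. G_1 = 80.
G_1 = 80. HB_3(80) = 2·3^3 + 2·3^2 + 2·3 + 2. Bump = 554. G_2 = 553.
G_2 = 553. HB_4(553) = 2·4^4 + 2·4^2 + 2·4 + 1. Bump = 6311. G_3 = 6310.

2·4^4 + 2·4^2 + 2·4 + 1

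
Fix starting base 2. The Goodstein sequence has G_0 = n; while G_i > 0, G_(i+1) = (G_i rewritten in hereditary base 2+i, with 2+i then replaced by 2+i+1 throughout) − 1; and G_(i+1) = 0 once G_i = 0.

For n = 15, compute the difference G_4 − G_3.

307841

15 —HB2→ 2^(2 + 1) + 2^2 + 2 + 1 —bump→ 3^(3 + 1) + 3^3 + 3 + 1 = 112 —(−1)→ 111
111 —HB3→ 3^(3 + 1) + 3^3 + 3 —bump→ 4^(4 + 1) + 4^4 + 4 = 1284 —(−1)→ 1283
1283 —HB4→ 4^(4 + 1) + 4^4 + 3 —bump→ 5^(5 + 1) + 5^5 + 3 = 18753 —(−1)→ 18752
18752 —HB5→ 5^(5 + 1) + 5^5 + 2 —bump→ 6^(6 + 1) + 6^6 + 2 = 326594 —(−1)→ 326593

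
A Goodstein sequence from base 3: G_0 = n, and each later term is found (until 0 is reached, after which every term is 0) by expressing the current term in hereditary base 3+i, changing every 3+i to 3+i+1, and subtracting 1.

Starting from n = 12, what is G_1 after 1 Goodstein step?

step 0: 12 = 3^2 + 3; sub 4 for 3: 4^2 + 4; = 20; G_1 = 20−1 = 19
step 1: 19 = 4^2 + 3; sub 5 for 4: 5^2 + 3; = 28; G_2 = 28−1 = 27

19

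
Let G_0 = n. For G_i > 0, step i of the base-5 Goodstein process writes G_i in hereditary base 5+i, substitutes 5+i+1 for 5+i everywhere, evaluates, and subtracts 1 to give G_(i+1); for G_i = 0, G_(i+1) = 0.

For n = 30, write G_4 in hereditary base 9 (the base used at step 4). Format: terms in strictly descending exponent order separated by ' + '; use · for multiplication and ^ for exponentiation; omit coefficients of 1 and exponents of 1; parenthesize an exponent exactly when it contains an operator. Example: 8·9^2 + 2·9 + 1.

i=0: 30 = 5^2 + 5 (b=5); 5→6: 6^2 + 6 = 42; 42−1 = 41
i=1: 41 = 6^2 + 5 (b=6); 6→7: 7^2 + 5 = 54; 54−1 = 53
i=2: 53 = 7^2 + 4 (b=7); 7→8: 8^2 + 4 = 68; 68−1 = 67
i=3: 67 = 8^2 + 3 (b=8); 8→9: 9^2 + 3 = 84; 84−1 = 83
i=4: 83 = 9^2 + 2 (b=9); 9→10: 10^2 + 2 = 102; 102−1 = 101

9^2 + 2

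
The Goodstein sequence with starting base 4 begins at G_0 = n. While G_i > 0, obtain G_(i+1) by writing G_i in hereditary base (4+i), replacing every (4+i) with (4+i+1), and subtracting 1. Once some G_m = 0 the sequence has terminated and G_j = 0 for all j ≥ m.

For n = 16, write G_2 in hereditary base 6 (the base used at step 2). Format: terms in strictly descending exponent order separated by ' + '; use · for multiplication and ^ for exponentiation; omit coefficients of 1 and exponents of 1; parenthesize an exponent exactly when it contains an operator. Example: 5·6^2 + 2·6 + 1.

4·6 + 3

step 0: 16 = 4^2; sub 5 for 4: 5^2; = 25; G_1 = 25−1 = 24
step 1: 24 = 4·5 + 4; sub 6 for 5: 4·6 + 4; = 28; G_2 = 28−1 = 27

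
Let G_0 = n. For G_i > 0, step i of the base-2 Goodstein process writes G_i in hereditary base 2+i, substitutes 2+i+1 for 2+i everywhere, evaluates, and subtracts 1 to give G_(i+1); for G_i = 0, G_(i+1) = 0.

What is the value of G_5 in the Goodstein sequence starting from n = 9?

2471826

(0) 9|_2 = 2^(2 + 1) + 1 ↦ 3^(3 + 1) + 1|_3 = 82 ⇒ 81
(1) 81|_3 = 3^(3 + 1) ↦ 4^(4 + 1)|_4 = 1024 ⇒ 1023
(2) 1023|_4 = 3·4^4 + 3·4^3 + 3·4^2 + 3·4 + 3 ↦ 3·5^5 + 3·5^3 + 3·5^2 + 3·5 + 3|_5 = 9843 ⇒ 9842
(3) 9842|_5 = 3·5^5 + 3·5^3 + 3·5^2 + 3·5 + 2 ↦ 3·6^6 + 3·6^3 + 3·6^2 + 3·6 + 2|_6 = 140744 ⇒ 140743
(4) 140743|_6 = 3·6^6 + 3·6^3 + 3·6^2 + 3·6 + 1 ↦ 3·7^7 + 3·7^3 + 3·7^2 + 3·7 + 1|_7 = 2471827 ⇒ 2471826
(5) 2471826|_7 = 3·7^7 + 3·7^3 + 3·7^2 + 3·7 ↦ 3·8^8 + 3·8^3 + 3·8^2 + 3·8|_8 = 50333400 ⇒ 50333399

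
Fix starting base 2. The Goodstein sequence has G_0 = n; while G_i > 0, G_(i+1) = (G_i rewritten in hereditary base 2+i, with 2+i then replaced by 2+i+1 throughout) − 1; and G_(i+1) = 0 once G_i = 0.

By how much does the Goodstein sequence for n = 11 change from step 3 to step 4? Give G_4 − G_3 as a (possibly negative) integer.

264310

G_0=11  [base 2] 2^(2 + 1) + 2 + 1  →[2↦3]→  3^(3 + 1) + 3 + 1 = 85  −1 ⇒ G_1=84
G_1=84  [base 3] 3^(3 + 1) + 3  →[3↦4]→  4^(4 + 1) + 4 = 1028  −1 ⇒ G_2=1027
G_2=1027  [base 4] 4^(4 + 1) + 3  →[4↦5]→  5^(5 + 1) + 3 = 15628  −1 ⇒ G_3=15627
G_3=15627  [base 5] 5^(5 + 1) + 2  →[5↦6]→  6^(6 + 1) + 2 = 279938  −1 ⇒ G_4=279937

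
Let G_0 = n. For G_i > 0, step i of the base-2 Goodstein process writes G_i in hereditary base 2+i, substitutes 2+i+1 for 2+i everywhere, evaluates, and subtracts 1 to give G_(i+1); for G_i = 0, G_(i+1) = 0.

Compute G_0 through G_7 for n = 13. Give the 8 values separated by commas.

i=0: 13 = 2^(2 + 1) + 2^2 + 1 (b=2); 2→3: 3^(3 + 1) + 3^3 + 1 = 109; 109−1 = 108
i=1: 108 = 3^(3 + 1) + 3^3 (b=3); 3→4: 4^(4 + 1) + 4^4 = 1280; 1280−1 = 1279
i=2: 1279 = 4^(4 + 1) + 3·4^3 + 3·4^2 + 3·4 + 3 (b=4); 4→5: 5^(5 + 1) + 3·5^3 + 3·5^2 + 3·5 + 3 = 16093; 16093−1 = 16092
i=3: 16092 = 5^(5 + 1) + 3·5^3 + 3·5^2 + 3·5 + 2 (b=5); 5→6: 6^(6 + 1) + 3·6^3 + 3·6^2 + 3·6 + 2 = 280712; 280712−1 = 280711
i=4: 280711 = 6^(6 + 1) + 3·6^3 + 3·6^2 + 3·6 + 1 (b=6); 6→7: 7^(7 + 1) + 3·7^3 + 3·7^2 + 3·7 + 1 = 5765999; 5765999−1 = 5765998
i=5: 5765998 = 7^(7 + 1) + 3·7^3 + 3·7^2 + 3·7 (b=7); 7→8: 8^(8 + 1) + 3·8^3 + 3·8^2 + 3·8 = 134219480; 134219480−1 = 134219479
i=6: 134219479 = 8^(8 + 1) + 3·8^3 + 3·8^2 + 2·8 + 7 (b=8); 8→9: 9^(9 + 1) + 3·9^3 + 3·9^2 + 2·9 + 7 = 3486786856; 3486786856−1 = 3486786855

13, 108, 1279, 16092, 280711, 5765998, 134219479, 3486786855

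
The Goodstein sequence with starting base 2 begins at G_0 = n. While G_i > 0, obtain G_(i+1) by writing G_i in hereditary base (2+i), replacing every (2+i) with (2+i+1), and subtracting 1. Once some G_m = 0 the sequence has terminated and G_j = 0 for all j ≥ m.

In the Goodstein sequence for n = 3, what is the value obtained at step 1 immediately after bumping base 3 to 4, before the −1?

3 —HB2→ 2 + 1 —bump→ 3 + 1 = 4 —(−1)→ 3
3 —HB3→ 3 —bump→ 4 = 4 —(−1)→ 3

4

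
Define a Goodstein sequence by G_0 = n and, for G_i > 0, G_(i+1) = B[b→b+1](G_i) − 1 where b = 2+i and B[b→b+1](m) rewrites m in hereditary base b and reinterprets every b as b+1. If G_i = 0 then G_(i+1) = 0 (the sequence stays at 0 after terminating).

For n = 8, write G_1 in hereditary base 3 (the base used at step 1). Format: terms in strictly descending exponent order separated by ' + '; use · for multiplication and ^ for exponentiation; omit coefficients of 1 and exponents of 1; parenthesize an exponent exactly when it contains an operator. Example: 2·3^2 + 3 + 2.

2·3^3 + 2·3^2 + 2·3 + 2

G_0 = 8. HB_2(8) = 2^(2 + 1). Bump = 81. G_1 = 80.
G_1 = 80. HB_3(80) = 2·3^3 + 2·3^2 + 2·3 + 2. Bump = 554. G_2 = 553.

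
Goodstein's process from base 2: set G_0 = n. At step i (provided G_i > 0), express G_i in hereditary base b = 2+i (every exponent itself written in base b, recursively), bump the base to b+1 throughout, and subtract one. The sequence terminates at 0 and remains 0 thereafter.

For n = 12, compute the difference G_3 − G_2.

[0] 12 ≡ 2^(2 + 1) + 2^2 (base 2). Lift 3: 108. −1: 107.
[1] 107 ≡ 3^(3 + 1) + 2·3^2 + 2·3 + 2 (base 3). Lift 4: 1066. −1: 1065.
[2] 1065 ≡ 4^(4 + 1) + 2·4^2 + 2·4 + 1 (base 4). Lift 5: 15686. −1: 15685.

14620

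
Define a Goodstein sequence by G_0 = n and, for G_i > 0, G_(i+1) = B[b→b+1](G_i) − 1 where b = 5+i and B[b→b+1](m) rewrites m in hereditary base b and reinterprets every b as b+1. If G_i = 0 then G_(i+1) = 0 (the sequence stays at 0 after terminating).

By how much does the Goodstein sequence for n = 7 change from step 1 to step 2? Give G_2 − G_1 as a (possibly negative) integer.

0

i=0: 7 = 5 + 2 (b=5); 5→6: 6 + 2 = 8; 8−1 = 7
i=1: 7 = 6 + 1 (b=6); 6→7: 7 + 1 = 8; 8−1 = 7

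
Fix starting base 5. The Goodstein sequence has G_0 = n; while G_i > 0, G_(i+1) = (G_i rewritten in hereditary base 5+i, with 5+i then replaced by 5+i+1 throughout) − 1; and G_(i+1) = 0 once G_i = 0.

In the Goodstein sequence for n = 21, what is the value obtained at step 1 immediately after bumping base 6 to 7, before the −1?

G_0=21  [base 5] 4·5 + 1  →[5↦6]→  4·6 + 1 = 25  −1 ⇒ G_1=24
G_1=24  [base 6] 4·6  →[6↦7]→  4·7 = 28  −1 ⇒ G_2=27

28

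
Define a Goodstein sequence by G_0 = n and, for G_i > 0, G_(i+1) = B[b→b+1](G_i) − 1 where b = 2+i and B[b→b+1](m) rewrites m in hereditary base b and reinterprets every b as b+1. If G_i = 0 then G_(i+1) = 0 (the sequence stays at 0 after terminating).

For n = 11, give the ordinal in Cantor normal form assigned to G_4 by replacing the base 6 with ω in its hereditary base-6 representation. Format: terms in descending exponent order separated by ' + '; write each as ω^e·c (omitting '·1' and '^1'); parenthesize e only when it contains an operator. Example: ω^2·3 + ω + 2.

i=0: 11 = 2^(2 + 1) + 2 + 1 (b=2); 2→3: 3^(3 + 1) + 3 + 1 = 85; 85−1 = 84
i=1: 84 = 3^(3 + 1) + 3 (b=3); 3→4: 4^(4 + 1) + 4 = 1028; 1028−1 = 1027
i=2: 1027 = 4^(4 + 1) + 3 (b=4); 4→5: 5^(5 + 1) + 3 = 15628; 15628−1 = 15627
i=3: 15627 = 5^(5 + 1) + 2 (b=5); 5→6: 6^(6 + 1) + 2 = 279938; 279938−1 = 279937
i=4: 279937 = 6^(6 + 1) + 1 (b=6); 6→7: 7^(7 + 1) + 1 = 5764802; 5764802−1 = 5764801

ω^(ω + 1) + 1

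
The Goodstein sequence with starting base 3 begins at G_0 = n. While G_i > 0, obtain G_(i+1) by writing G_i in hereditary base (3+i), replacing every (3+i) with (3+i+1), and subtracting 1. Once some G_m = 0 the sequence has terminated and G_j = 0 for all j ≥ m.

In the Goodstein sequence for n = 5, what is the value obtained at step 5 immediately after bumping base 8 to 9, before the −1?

3

step 0: 5 = 3 + 2; sub 4 for 3: 4 + 2; = 6; G_1 = 6−1 = 5
step 1: 5 = 4 + 1; sub 5 for 4: 5 + 1; = 6; G_2 = 6−1 = 5
step 2: 5 = 5; sub 6 for 5: 6; = 6; G_3 = 6−1 = 5
step 3: 5 = 5; sub 7 for 6: 5; = 5; G_4 = 5−1 = 4
step 4: 4 = 4; sub 8 for 7: 4; = 4; G_5 = 4−1 = 3
step 5: 3 = 3; sub 9 for 8: 3; = 3; G_6 = 3−1 = 2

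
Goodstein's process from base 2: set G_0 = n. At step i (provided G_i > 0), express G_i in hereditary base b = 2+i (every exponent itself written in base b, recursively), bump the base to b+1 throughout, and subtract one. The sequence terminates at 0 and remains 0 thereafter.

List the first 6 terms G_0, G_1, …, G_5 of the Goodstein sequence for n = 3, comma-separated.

3, 3, 3, 2, 1, 0

3 —HB2→ 2 + 1 —bump→ 3 + 1 = 4 —(−1)→ 3
3 —HB3→ 3 —bump→ 4 = 4 —(−1)→ 3
3 —HB4→ 3 —bump→ 3 = 3 —(−1)→ 2
2 —HB5→ 2 —bump→ 2 = 2 —(−1)→ 1
1 —HB6→ 1 —bump→ 1 = 1 —(−1)→ 0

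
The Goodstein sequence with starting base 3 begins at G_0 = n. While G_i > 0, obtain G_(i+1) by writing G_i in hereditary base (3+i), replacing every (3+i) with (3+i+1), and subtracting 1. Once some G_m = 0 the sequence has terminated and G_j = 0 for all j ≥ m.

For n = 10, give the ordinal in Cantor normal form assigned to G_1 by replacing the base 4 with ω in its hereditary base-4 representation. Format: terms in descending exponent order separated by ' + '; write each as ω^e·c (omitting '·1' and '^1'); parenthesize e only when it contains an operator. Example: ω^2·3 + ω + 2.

ω^2

10 —HB3→ 3^2 + 1 —bump→ 4^2 + 1 = 17 —(−1)→ 16
16 —HB4→ 4^2 —bump→ 5^2 = 25 —(−1)→ 24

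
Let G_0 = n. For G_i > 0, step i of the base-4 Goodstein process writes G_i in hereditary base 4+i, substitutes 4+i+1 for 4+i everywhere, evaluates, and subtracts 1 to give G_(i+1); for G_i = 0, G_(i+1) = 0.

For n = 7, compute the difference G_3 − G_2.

0

G_0=7  [base 4] 4 + 3  →[4↦5]→  5 + 3 = 8  −1 ⇒ G_1=7
G_1=7  [base 5] 5 + 2  →[5↦6]→  6 + 2 = 8  −1 ⇒ G_2=7
G_2=7  [base 6] 6 + 1  →[6↦7]→  7 + 1 = 8  −1 ⇒ G_3=7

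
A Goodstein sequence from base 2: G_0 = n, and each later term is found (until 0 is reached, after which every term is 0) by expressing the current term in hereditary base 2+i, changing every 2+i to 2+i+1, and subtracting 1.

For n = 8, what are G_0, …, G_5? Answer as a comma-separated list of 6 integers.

8, 80, 553, 6310, 93395, 1647195

step 0: 8 = 2^(2 + 1); sub 3 for 2: 3^(3 + 1); = 81; G_1 = 81−1 = 80
step 1: 80 = 2·3^3 + 2·3^2 + 2·3 + 2; sub 4 for 3: 2·4^4 + 2·4^2 + 2·4 + 2; = 554; G_2 = 554−1 = 553
step 2: 553 = 2·4^4 + 2·4^2 + 2·4 + 1; sub 5 for 4: 2·5^5 + 2·5^2 + 2·5 + 1; = 6311; G_3 = 6311−1 = 6310
step 3: 6310 = 2·5^5 + 2·5^2 + 2·5; sub 6 for 5: 2·6^6 + 2·6^2 + 2·6; = 93396; G_4 = 93396−1 = 93395
step 4: 93395 = 2·6^6 + 2·6^2 + 6 + 5; sub 7 for 6: 2·7^7 + 2·7^2 + 7 + 5; = 1647196; G_5 = 1647196−1 = 1647195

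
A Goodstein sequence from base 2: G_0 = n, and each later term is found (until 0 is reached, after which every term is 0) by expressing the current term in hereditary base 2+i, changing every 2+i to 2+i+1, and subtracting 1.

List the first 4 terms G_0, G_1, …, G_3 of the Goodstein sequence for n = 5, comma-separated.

5, 27, 255, 467

(0) 5|_2 = 2^2 + 1 ↦ 3^3 + 1|_3 = 28 ⇒ 27
(1) 27|_3 = 3^3 ↦ 4^4|_4 = 256 ⇒ 255
(2) 255|_4 = 3·4^3 + 3·4^2 + 3·4 + 3 ↦ 3·5^3 + 3·5^2 + 3·5 + 3|_5 = 468 ⇒ 467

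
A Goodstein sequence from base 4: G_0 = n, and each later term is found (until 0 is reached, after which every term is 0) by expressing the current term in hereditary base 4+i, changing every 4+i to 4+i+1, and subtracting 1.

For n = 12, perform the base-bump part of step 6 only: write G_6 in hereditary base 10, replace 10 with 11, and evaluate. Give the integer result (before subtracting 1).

20

step 0: 12 = 3·4; sub 5 for 4: 3·5; = 15; G_1 = 15−1 = 14
step 1: 14 = 2·5 + 4; sub 6 for 5: 2·6 + 4; = 16; G_2 = 16−1 = 15
step 2: 15 = 2·6 + 3; sub 7 for 6: 2·7 + 3; = 17; G_3 = 17−1 = 16
step 3: 16 = 2·7 + 2; sub 8 for 7: 2·8 + 2; = 18; G_4 = 18−1 = 17
step 4: 17 = 2·8 + 1; sub 9 for 8: 2·9 + 1; = 19; G_5 = 19−1 = 18
step 5: 18 = 2·9; sub 10 for 9: 2·10; = 20; G_6 = 20−1 = 19
step 6: 19 = 10 + 9; sub 11 for 10: 11 + 9; = 20; G_7 = 20−1 = 19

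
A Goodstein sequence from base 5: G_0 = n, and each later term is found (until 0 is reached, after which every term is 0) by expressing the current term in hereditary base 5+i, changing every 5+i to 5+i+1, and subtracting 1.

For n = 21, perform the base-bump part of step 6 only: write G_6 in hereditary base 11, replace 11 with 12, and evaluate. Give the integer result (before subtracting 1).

38

G_0 = 21. HB_5(21) = 4·5 + 1. Bump = 25. G_1 = 24.
G_1 = 24. HB_6(24) = 4·6. Bump = 28. G_2 = 27.
G_2 = 27. HB_7(27) = 3·7 + 6. Bump = 30. G_3 = 29.
G_3 = 29. HB_8(29) = 3·8 + 5. Bump = 32. G_4 = 31.
G_4 = 31. HB_9(31) = 3·9 + 4. Bump = 34. G_5 = 33.
G_5 = 33. HB_10(33) = 3·10 + 3. Bump = 36. G_6 = 35.
G_6 = 35. HB_11(35) = 3·11 + 2. Bump = 38. G_7 = 37.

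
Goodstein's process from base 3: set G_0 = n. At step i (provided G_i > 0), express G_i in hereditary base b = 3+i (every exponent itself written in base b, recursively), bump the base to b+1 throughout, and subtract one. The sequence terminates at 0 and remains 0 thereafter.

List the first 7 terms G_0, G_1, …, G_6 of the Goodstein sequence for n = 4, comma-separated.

G_0=4  [base 3] 3 + 1  →[3↦4]→  4 + 1 = 5  −1 ⇒ G_1=4
G_1=4  [base 4] 4  →[4↦5]→  5 = 5  −1 ⇒ G_2=4
G_2=4  [base 5] 4  →[5↦6]→  4 = 4  −1 ⇒ G_3=3
G_3=3  [base 6] 3  →[6↦7]→  3 = 3  −1 ⇒ G_4=2
G_4=2  [base 7] 2  →[7↦8]→  2 = 2  −1 ⇒ G_5=1
G_5=1  [base 8] 1  →[8↦9]→  1 = 1  −1 ⇒ G_6=0

4, 4, 4, 3, 2, 1, 0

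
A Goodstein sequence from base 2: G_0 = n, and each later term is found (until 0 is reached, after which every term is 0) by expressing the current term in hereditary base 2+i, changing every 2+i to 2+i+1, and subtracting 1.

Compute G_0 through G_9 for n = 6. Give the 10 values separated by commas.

base 2: 6 = 2^2 + 2; at 3: 3^3 + 3 = 30; next = 29
base 3: 29 = 3^3 + 2; at 4: 4^4 + 2 = 258; next = 257
base 4: 257 = 4^4 + 1; at 5: 5^5 + 1 = 3126; next = 3125
base 5: 3125 = 5^5; at 6: 6^6 = 46656; next = 46655
base 6: 46655 = 5·6^5 + 5·6^4 + 5·6^3 + 5·6^2 + 5·6 + 5; at 7: 5·7^5 + 5·7^4 + 5·7^3 + 5·7^2 + 5·7 + 5 = 98040; next = 98039
base 7: 98039 = 5·7^5 + 5·7^4 + 5·7^3 + 5·7^2 + 5·7 + 4; at 8: 5·8^5 + 5·8^4 + 5·8^3 + 5·8^2 + 5·8 + 4 = 187244; next = 187243
base 8: 187243 = 5·8^5 + 5·8^4 + 5·8^3 + 5·8^2 + 5·8 + 3; at 9: 5·9^5 + 5·9^4 + 5·9^3 + 5·9^2 + 5·9 + 3 = 332148; next = 332147
base 9: 332147 = 5·9^5 + 5·9^4 + 5·9^3 + 5·9^2 + 5·9 + 2; at 10: 5·10^5 + 5·10^4 + 5·10^3 + 5·10^2 + 5·10 + 2 = 555552; next = 555551
base 10: 555551 = 5·10^5 + 5·10^4 + 5·10^3 + 5·10^2 + 5·10 + 1; at 11: 5·11^5 + 5·11^4 + 5·11^3 + 5·11^2 + 5·11 + 1 = 885776; next = 885775

6, 29, 257, 3125, 46655, 98039, 187243, 332147, 555551, 885775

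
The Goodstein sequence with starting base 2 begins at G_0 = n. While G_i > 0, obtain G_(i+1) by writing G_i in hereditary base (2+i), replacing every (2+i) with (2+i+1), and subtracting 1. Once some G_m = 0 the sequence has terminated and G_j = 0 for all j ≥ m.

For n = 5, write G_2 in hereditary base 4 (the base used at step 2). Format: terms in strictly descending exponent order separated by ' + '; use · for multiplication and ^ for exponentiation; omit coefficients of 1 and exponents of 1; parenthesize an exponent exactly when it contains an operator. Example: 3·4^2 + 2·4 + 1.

3·4^3 + 3·4^2 + 3·4 + 3

step 0: 5 = 2^2 + 1; sub 3 for 2: 3^3 + 1; = 28; G_1 = 28−1 = 27
step 1: 27 = 3^3; sub 4 for 3: 4^4; = 256; G_2 = 256−1 = 255
step 2: 255 = 3·4^3 + 3·4^2 + 3·4 + 3; sub 5 for 4: 3·5^3 + 3·5^2 + 3·5 + 3; = 468; G_3 = 468−1 = 467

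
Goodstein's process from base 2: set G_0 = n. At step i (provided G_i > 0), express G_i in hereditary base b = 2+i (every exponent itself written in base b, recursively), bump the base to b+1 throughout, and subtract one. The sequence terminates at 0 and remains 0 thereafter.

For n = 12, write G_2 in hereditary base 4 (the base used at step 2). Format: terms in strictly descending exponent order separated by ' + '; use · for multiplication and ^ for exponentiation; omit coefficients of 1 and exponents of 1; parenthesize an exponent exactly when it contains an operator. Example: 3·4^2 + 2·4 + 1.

[0] 12 ≡ 2^(2 + 1) + 2^2 (base 2). Lift 3: 108. −1: 107.
[1] 107 ≡ 3^(3 + 1) + 2·3^2 + 2·3 + 2 (base 3). Lift 4: 1066. −1: 1065.
[2] 1065 ≡ 4^(4 + 1) + 2·4^2 + 2·4 + 1 (base 4). Lift 5: 15686. −1: 15685.

4^(4 + 1) + 2·4^2 + 2·4 + 1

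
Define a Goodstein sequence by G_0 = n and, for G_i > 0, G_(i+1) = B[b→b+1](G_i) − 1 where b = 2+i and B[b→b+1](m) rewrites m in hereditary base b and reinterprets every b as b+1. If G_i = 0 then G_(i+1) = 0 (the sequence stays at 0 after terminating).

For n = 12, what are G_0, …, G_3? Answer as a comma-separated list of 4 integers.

12, 107, 1065, 15685

G_0 = 12. HB_2(12) = 2^(2 + 1) + 2^2. Bump = 108. G_1 = 107.
G_1 = 107. HB_3(107) = 3^(3 + 1) + 2·3^2 + 2·3 + 2. Bump = 1066. G_2 = 1065.
G_2 = 1065. HB_4(1065) = 4^(4 + 1) + 2·4^2 + 2·4 + 1. Bump = 15686. G_3 = 15685.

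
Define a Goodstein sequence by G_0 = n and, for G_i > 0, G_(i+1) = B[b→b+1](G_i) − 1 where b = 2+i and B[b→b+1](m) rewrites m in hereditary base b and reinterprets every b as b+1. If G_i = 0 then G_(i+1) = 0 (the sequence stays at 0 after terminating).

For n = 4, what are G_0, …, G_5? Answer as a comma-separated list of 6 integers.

step 0: 4 = 2^2; sub 3 for 2: 3^3; = 27; G_1 = 27−1 = 26
step 1: 26 = 2·3^2 + 2·3 + 2; sub 4 for 3: 2·4^2 + 2·4 + 2; = 42; G_2 = 42−1 = 41
step 2: 41 = 2·4^2 + 2·4 + 1; sub 5 for 4: 2·5^2 + 2·5 + 1; = 61; G_3 = 61−1 = 60
step 3: 60 = 2·5^2 + 2·5; sub 6 for 5: 2·6^2 + 2·6; = 84; G_4 = 84−1 = 83
step 4: 83 = 2·6^2 + 6 + 5; sub 7 for 6: 2·7^2 + 7 + 5; = 110; G_5 = 110−1 = 109

4, 26, 41, 60, 83, 109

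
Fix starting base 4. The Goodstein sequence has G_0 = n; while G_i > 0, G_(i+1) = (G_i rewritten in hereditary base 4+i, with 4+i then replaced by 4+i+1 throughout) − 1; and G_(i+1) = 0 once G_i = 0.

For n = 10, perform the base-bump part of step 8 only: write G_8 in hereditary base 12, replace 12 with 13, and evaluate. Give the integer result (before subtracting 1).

G_0=10  [base 4] 2·4 + 2  →[4↦5]→  2·5 + 2 = 12  −1 ⇒ G_1=11
G_1=11  [base 5] 2·5 + 1  →[5↦6]→  2·6 + 1 = 13  −1 ⇒ G_2=12
G_2=12  [base 6] 2·6  →[6↦7]→  2·7 = 14  −1 ⇒ G_3=13
G_3=13  [base 7] 7 + 6  →[7↦8]→  8 + 6 = 14  −1 ⇒ G_4=13
G_4=13  [base 8] 8 + 5  →[8↦9]→  9 + 5 = 14  −1 ⇒ G_5=13
G_5=13  [base 9] 9 + 4  →[9↦10]→  10 + 4 = 14  −1 ⇒ G_6=13
G_6=13  [base 10] 10 + 3  →[10↦11]→  11 + 3 = 14  −1 ⇒ G_7=13
G_7=13  [base 11] 11 + 2  →[11↦12]→  12 + 2 = 14  −1 ⇒ G_8=13

14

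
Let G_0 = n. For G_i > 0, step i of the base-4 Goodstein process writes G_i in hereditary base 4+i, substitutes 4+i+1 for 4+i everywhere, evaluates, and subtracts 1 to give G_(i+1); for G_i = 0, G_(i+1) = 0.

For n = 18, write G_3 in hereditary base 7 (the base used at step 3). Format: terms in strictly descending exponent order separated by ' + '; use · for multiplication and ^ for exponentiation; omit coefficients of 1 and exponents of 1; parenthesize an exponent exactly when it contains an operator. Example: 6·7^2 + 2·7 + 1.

6·7 + 6

[0] 18 ≡ 4^2 + 2 (base 4). Lift 5: 27. −1: 26.
[1] 26 ≡ 5^2 + 1 (base 5). Lift 6: 37. −1: 36.
[2] 36 ≡ 6^2 (base 6). Lift 7: 49. −1: 48.
[3] 48 ≡ 6·7 + 6 (base 7). Lift 8: 54. −1: 53.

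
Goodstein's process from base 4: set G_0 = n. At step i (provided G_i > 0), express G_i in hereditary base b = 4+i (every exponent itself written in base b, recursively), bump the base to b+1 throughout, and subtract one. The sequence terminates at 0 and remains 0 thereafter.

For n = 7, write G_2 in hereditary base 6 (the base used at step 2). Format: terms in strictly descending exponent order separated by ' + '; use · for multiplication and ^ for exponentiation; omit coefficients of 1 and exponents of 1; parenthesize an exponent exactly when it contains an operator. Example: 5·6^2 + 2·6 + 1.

6 + 1

G_0 = 7. HB_4(7) = 4 + 3. Bump = 8. G_1 = 7.
G_1 = 7. HB_5(7) = 5 + 2. Bump = 8. G_2 = 7.
G_2 = 7. HB_6(7) = 6 + 1. Bump = 8. G_3 = 7.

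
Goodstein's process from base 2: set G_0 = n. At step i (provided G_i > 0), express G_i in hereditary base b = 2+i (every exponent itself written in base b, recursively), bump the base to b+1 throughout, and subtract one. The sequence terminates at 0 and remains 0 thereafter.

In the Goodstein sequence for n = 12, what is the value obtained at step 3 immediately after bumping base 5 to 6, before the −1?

12 —HB2→ 2^(2 + 1) + 2^2 —bump→ 3^(3 + 1) + 3^3 = 108 —(−1)→ 107
107 —HB3→ 3^(3 + 1) + 2·3^2 + 2·3 + 2 —bump→ 4^(4 + 1) + 2·4^2 + 2·4 + 2 = 1066 —(−1)→ 1065
1065 —HB4→ 4^(4 + 1) + 2·4^2 + 2·4 + 1 —bump→ 5^(5 + 1) + 2·5^2 + 2·5 + 1 = 15686 —(−1)→ 15685
15685 —HB5→ 5^(5 + 1) + 2·5^2 + 2·5 —bump→ 6^(6 + 1) + 2·6^2 + 2·6 = 280020 —(−1)→ 280019

280020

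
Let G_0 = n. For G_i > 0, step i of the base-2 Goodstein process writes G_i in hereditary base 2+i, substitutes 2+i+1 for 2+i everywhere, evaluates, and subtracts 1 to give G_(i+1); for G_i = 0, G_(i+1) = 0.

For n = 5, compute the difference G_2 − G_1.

G_0=5  [base 2] 2^2 + 1  →[2↦3]→  3^3 + 1 = 28  −1 ⇒ G_1=27
G_1=27  [base 3] 3^3  →[3↦4]→  4^4 = 256  −1 ⇒ G_2=255

228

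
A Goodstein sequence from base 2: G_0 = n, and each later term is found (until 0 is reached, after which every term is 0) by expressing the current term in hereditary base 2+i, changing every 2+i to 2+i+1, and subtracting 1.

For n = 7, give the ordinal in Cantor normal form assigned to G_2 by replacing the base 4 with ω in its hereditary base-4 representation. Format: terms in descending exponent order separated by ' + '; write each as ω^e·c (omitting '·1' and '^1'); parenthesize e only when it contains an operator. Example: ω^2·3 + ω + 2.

ω^ω + 3

(0) 7|_2 = 2^2 + 2 + 1 ↦ 3^3 + 3 + 1|_3 = 31 ⇒ 30
(1) 30|_3 = 3^3 + 3 ↦ 4^4 + 4|_4 = 260 ⇒ 259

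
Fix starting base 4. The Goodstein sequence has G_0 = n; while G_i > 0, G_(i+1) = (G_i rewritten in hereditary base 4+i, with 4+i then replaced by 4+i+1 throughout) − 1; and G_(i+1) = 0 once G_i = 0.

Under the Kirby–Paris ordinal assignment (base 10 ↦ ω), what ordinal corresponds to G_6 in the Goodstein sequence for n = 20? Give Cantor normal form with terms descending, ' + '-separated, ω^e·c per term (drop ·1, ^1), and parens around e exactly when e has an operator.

20 —HB4→ 4^2 + 4 —bump→ 5^2 + 5 = 30 —(−1)→ 29
29 —HB5→ 5^2 + 4 —bump→ 6^2 + 4 = 40 —(−1)→ 39
39 —HB6→ 6^2 + 3 —bump→ 7^2 + 3 = 52 —(−1)→ 51
51 —HB7→ 7^2 + 2 —bump→ 8^2 + 2 = 66 —(−1)→ 65
65 —HB8→ 8^2 + 1 —bump→ 9^2 + 1 = 82 —(−1)→ 81
81 —HB9→ 9^2 —bump→ 10^2 = 100 —(−1)→ 99
99 —HB10→ 9·10 + 9 —bump→ 9·11 + 9 = 108 —(−1)→ 107

ω·9 + 9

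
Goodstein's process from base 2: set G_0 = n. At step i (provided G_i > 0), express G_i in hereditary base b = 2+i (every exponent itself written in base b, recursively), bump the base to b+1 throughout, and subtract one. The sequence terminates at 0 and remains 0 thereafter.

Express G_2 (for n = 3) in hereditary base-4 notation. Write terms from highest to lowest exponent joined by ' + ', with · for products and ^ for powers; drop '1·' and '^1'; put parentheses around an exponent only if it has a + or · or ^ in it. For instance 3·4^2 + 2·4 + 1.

(0) 3|_2 = 2 + 1 ↦ 3 + 1|_3 = 4 ⇒ 3
(1) 3|_3 = 3 ↦ 4|_4 = 4 ⇒ 3

3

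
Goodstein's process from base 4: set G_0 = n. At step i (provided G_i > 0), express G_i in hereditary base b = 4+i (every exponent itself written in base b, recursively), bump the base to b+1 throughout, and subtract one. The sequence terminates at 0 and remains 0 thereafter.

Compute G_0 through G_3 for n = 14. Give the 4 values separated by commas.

14, 16, 18, 20

base 4: 14 = 3·4 + 2; at 5: 3·5 + 2 = 17; next = 16
base 5: 16 = 3·5 + 1; at 6: 3·6 + 1 = 19; next = 18
base 6: 18 = 3·6; at 7: 3·7 = 21; next = 20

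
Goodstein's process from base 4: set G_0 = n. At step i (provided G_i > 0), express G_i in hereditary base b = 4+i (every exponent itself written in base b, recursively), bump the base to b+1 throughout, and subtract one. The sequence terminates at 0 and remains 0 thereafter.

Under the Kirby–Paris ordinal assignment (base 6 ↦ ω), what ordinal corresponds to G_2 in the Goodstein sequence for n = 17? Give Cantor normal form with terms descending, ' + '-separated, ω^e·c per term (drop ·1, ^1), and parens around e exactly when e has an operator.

ω·5 + 5

step 0: 17 = 4^2 + 1; sub 5 for 4: 5^2 + 1; = 26; G_1 = 26−1 = 25
step 1: 25 = 5^2; sub 6 for 5: 6^2; = 36; G_2 = 36−1 = 35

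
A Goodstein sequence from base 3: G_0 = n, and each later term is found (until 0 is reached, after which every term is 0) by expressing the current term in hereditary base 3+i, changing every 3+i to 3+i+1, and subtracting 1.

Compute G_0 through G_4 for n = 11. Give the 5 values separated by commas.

11, 17, 25, 35, 39

step 0: 11 = 3^2 + 2; sub 4 for 3: 4^2 + 2; = 18; G_1 = 18−1 = 17
step 1: 17 = 4^2 + 1; sub 5 for 4: 5^2 + 1; = 26; G_2 = 26−1 = 25
step 2: 25 = 5^2; sub 6 for 5: 6^2; = 36; G_3 = 36−1 = 35
step 3: 35 = 5·6 + 5; sub 7 for 6: 5·7 + 5; = 40; G_4 = 40−1 = 39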